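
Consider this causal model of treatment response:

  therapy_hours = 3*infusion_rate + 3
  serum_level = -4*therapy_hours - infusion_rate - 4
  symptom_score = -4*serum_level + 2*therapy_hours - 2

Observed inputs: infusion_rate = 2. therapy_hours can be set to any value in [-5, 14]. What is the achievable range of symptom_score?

Intervening on therapy_hours fixes its value directly, overriding its dependence on infusion_rate.
Substituting into the serum_level equation gives serum_level = -4*therapy_hours - 6.
Substituting into the symptom_score equation gives symptom_score = 18*therapy_hours + 22.
Linear in therapy_hours, so extremes are at the endpoints: therapy_hours = -5 gives symptom_score = -68; therapy_hours = 14 gives symptom_score = 274.

-68 to 274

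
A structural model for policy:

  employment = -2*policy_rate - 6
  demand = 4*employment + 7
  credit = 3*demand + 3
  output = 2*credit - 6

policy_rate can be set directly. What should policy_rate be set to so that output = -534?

policy_rate = 9

Substituting into the demand equation gives demand = -8*policy_rate - 17.
Substituting into the credit equation gives credit = -24*policy_rate - 48.
Substituting into the output equation gives output = -48*policy_rate - 102.
Solve -48*policy_rate - 102 = -534: policy_rate = (-534 + 102) / -48 = 9.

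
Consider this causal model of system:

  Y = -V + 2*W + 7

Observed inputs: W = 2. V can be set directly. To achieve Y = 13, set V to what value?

V = -2

Substituting into the Y equation gives Y = -V + 11.
Solve -V + 11 = 13: V = (13 - 11) / -1 = -2.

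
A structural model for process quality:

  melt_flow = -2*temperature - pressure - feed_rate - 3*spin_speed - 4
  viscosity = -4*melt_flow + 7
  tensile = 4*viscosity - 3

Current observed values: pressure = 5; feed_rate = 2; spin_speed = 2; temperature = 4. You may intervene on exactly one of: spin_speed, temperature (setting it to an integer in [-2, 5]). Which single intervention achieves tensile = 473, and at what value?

Intervening on spin_speed: with other inputs at their observed values, tensile = 48*spin_speed + 329. Solving for 473 gives spin_speed = 3, within [-2, 5].
Intervening on temperature: tensile = 32*temperature + 297. Reaching 473 requires temperature = 11/2, not an integer.

set spin_speed = 3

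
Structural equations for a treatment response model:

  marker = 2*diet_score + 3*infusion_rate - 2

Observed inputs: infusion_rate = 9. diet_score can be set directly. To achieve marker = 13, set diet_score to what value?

diet_score = -6

Substituting into the marker equation gives marker = 2*diet_score + 25.
Solve 2*diet_score + 25 = 13: diet_score = (13 - 25) / 2 = -6.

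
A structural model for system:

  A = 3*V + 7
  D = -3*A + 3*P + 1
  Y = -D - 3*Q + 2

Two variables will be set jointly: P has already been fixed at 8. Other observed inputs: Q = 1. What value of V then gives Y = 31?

V = 4

With P held at 8:
Substituting into the D equation gives D = -9*V + 4.
Y becomes 9*V - 5.
Solve 9*V - 5 = 31: V = (31 + 5) / 9 = 4.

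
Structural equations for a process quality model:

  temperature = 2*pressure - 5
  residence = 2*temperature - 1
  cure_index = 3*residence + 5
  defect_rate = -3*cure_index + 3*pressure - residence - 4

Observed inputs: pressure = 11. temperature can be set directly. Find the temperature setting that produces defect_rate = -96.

temperature = 6

Intervening on temperature fixes its value directly, overriding its dependence on pressure.
Substituting into the cure_index equation gives cure_index = 6*temperature + 2.
Substituting into the defect_rate equation gives defect_rate = -20*temperature + 24.
Solve -20*temperature + 24 = -96: temperature = (-96 - 24) / -20 = 6.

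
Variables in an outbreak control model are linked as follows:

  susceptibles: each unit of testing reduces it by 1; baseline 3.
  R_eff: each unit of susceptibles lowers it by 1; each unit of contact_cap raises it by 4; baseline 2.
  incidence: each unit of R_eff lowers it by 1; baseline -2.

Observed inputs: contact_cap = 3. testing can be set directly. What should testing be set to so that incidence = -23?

testing = 10

Substituting into the R_eff equation gives R_eff = testing + 11.
So incidence = -testing - 13.
Solve -testing - 13 = -23: testing = (-23 + 13) / -1 = 10.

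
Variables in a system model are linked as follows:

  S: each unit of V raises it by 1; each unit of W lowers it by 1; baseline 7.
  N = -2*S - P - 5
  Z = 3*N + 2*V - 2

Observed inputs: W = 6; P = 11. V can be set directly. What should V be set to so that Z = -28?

V = -7

Substituting into the S equation gives S = V + 1.
This gives N = -2*V - 18.
Substituting into the Z equation gives Z = -4*V - 56.
Solve -4*V - 56 = -28: V = (-28 + 56) / -4 = -7.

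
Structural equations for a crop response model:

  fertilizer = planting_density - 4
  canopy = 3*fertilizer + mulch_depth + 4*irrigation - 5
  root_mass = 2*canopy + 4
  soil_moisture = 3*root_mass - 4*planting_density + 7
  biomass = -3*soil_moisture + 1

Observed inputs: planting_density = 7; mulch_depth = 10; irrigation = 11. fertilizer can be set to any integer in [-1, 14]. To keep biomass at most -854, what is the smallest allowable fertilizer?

Intervening on fertilizer fixes its value directly, overriding its dependence on planting_density.
Substituting into the canopy equation gives canopy = 3*fertilizer + 49.
Substituting into the root_mass equation gives root_mass = 6*fertilizer + 102.
Substituting into the soil_moisture equation gives soil_moisture = 18*fertilizer + 285.
Substituting into the biomass equation gives biomass = -54*fertilizer - 854.
Require -54*fertilizer - 854 ≤ -854, so fertilizer ≥ 0.
The smallest integer in [-1, 14] satisfying this is 0.

fertilizer = 0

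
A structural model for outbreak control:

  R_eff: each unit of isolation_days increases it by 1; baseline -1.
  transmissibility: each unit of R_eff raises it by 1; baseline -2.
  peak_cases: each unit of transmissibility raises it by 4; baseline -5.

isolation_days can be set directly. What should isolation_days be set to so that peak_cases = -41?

isolation_days = -6

Substituting into the transmissibility equation gives transmissibility = isolation_days - 3.
Substituting into the peak_cases equation gives peak_cases = 4*isolation_days - 17.
Solve 4*isolation_days - 17 = -41: isolation_days = (-41 + 17) / 4 = -6.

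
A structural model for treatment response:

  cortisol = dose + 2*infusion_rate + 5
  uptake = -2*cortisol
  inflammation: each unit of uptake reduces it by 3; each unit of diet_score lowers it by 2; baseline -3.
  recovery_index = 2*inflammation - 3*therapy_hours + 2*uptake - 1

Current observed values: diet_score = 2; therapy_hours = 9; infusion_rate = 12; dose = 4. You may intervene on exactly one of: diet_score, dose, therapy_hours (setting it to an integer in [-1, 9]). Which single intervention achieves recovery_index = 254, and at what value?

set dose = 8

Intervening on diet_score: recovery_index = -4*diet_score + 230. Reaching 254 requires diet_score = -6, outside [-1, 9].
Intervening on dose: with other inputs at their observed values, recovery_index = 8*dose + 190. Solving for 254 gives dose = 8, within [-1, 9].
Intervening on therapy_hours: recovery_index = -3*therapy_hours + 249. Reaching 254 requires therapy_hours = -5/3, not an integer.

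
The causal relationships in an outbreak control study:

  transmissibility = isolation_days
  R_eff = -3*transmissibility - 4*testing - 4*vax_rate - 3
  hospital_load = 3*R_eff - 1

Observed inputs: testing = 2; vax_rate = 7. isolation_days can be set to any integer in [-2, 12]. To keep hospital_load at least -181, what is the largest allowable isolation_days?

Substituting into the R_eff equation gives R_eff = -3*isolation_days - 39.
Substituting into the hospital_load equation gives hospital_load = -9*isolation_days - 118.
Require -9*isolation_days - 118 ≥ -181, so isolation_days ≤ 7.
The largest integer in [-2, 12] satisfying this is 7.

isolation_days = 7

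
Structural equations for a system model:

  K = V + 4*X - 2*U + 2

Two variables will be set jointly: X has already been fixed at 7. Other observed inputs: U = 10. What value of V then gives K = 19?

V = 9

With X held at 7:
Substituting into the K equation gives K = V + 10.
Solve V + 10 = 19: V = (19 - 10) / 1 = 9.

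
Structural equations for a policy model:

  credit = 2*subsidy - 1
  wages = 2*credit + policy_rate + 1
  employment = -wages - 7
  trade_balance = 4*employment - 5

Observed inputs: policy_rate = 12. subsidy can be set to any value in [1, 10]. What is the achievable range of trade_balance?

Substituting into the wages equation gives wages = 4*subsidy + 11.
employment becomes -4*subsidy - 18.
So trade_balance = -16*subsidy - 77.
Linear in subsidy, so extremes are at the endpoints: subsidy = 1 gives trade_balance = -93; subsidy = 10 gives trade_balance = -237.

-237 to -93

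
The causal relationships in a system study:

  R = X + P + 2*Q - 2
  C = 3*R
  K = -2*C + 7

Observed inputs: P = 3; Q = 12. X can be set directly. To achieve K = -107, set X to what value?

X = -6

Substituting into the R equation gives R = X + 25.
So C = 3*X + 75.
Substituting into the K equation gives K = -6*X - 143.
Solve -6*X - 143 = -107: X = (-107 + 143) / -6 = -6.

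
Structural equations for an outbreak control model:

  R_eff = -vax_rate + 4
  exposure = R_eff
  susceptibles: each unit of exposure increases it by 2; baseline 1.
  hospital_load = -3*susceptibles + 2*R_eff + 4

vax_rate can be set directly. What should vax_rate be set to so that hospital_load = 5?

Substituting into the exposure equation gives exposure = -vax_rate + 4.
Substituting into the susceptibles equation gives susceptibles = -2*vax_rate + 9.
So hospital_load = 4*vax_rate - 15.
Solve 4*vax_rate - 15 = 5: vax_rate = (5 + 15) / 4 = 5.

vax_rate = 5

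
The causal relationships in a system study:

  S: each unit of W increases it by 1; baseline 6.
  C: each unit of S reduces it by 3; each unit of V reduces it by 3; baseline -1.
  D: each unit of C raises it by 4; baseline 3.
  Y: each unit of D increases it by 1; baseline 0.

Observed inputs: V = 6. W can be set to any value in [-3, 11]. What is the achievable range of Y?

Substituting into the C equation gives C = -3*W - 37.
This gives D = -12*W - 145.
Substituting into the Y equation gives Y = -12*W - 145.
Linear in W, so extremes are at the endpoints: W = -3 gives Y = -109; W = 11 gives Y = -277.

-277 to -109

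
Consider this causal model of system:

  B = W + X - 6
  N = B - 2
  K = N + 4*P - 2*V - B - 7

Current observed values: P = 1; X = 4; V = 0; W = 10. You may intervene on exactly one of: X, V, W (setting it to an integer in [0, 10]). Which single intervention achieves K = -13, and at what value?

Intervening on X: the paths from X to K cancel (net effect zero), leaving K = -5; -13 is unreachable this way.
Intervening on V: with other inputs at their observed values, K = -2*V - 5. Solving for -13 gives V = 4, within [0, 10].
Intervening on W: the paths from W to K cancel (net effect zero), leaving K = -5; -13 is unreachable this way.

set V = 4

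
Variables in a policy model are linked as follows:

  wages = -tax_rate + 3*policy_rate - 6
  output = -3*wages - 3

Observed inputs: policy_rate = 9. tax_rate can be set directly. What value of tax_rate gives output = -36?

tax_rate = 10

Substituting into the wages equation gives wages = -tax_rate + 21.
Substituting into the output equation gives output = 3*tax_rate - 66.
Solve 3*tax_rate - 66 = -36: tax_rate = (-36 + 66) / 3 = 10.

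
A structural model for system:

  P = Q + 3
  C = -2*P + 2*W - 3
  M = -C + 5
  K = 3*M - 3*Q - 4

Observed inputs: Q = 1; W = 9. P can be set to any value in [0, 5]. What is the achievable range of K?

-37 to -7

Intervening on P fixes its value directly, overriding its dependence on Q.
Substituting into the C equation gives C = -2*P + 15.
This gives M = 2*P - 10.
This gives K = 6*P - 37.
Linear in P, so extremes are at the endpoints: P = 0 gives K = -37; P = 5 gives K = -7.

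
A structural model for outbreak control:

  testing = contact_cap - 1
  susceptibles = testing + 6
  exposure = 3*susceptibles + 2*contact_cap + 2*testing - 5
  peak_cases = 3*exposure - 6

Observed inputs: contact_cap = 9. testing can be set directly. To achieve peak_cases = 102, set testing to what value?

testing = 1

Intervening on testing fixes its value directly, overriding its dependence on contact_cap.
Substituting into the exposure equation gives exposure = 5*testing + 31.
Substituting into the peak_cases equation gives peak_cases = 15*testing + 87.
Solve 15*testing + 87 = 102: testing = (102 - 87) / 15 = 1.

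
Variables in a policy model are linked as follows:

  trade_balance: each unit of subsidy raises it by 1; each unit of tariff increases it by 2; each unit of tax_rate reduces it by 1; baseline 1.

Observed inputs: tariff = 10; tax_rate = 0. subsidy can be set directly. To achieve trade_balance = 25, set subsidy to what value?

Substituting into the trade_balance equation gives trade_balance = subsidy + 21.
Solve subsidy + 21 = 25: subsidy = (25 - 21) / 1 = 4.

subsidy = 4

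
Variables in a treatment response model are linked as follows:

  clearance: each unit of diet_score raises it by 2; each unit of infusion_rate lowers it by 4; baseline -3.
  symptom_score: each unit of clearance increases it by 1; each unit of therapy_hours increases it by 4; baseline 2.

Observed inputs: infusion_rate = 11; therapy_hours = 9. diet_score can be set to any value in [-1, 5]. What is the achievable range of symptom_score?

-11 to 1

Substituting into the clearance equation gives clearance = 2*diet_score - 47.
symptom_score becomes 2*diet_score - 9.
Linear in diet_score, so extremes are at the endpoints: diet_score = -1 gives symptom_score = -11; diet_score = 5 gives symptom_score = 1.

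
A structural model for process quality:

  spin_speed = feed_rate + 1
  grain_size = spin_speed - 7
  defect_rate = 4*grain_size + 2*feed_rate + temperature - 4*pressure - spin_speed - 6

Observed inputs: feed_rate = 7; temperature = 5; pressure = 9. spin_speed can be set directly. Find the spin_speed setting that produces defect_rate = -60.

spin_speed = -3

Intervening on spin_speed fixes its value directly, overriding its dependence on feed_rate.
Substituting into the defect_rate equation gives defect_rate = 3*spin_speed - 51.
Solve 3*spin_speed - 51 = -60: spin_speed = (-60 + 51) / 3 = -3.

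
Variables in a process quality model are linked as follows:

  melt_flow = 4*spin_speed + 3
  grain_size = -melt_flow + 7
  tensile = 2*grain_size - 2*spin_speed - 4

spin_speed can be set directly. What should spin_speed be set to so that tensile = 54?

spin_speed = -5

Substituting into the grain_size equation gives grain_size = -4*spin_speed + 4.
So tensile = -10*spin_speed + 4.
Solve -10*spin_speed + 4 = 54: spin_speed = (54 - 4) / -10 = -5.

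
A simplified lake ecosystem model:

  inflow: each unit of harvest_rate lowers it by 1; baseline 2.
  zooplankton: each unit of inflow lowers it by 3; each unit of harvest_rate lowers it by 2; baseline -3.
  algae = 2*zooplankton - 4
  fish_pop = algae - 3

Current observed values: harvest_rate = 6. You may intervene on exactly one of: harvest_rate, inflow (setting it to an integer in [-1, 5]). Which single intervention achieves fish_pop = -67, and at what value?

set inflow = 5

Intervening on harvest_rate: fish_pop = 2*harvest_rate - 25. Reaching -67 requires harvest_rate = -21, outside [-1, 5].
Intervening on inflow: with other inputs at their observed values, fish_pop = -6*inflow - 37. Solving for -67 gives inflow = 5, within [-1, 5].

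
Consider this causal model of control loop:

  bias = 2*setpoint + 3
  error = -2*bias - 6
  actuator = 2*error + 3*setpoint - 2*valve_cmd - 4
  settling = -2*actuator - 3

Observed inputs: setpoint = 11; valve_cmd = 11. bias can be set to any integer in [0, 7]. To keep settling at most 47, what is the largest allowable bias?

bias = 5

Intervening on bias fixes its value directly, overriding its dependence on setpoint.
Substituting into the actuator equation gives actuator = -4*bias - 5.
Substituting into the settling equation gives settling = 8*bias + 7.
Require 8*bias + 7 ≤ 47, so bias ≤ 5.
The largest integer in [0, 7] satisfying this is 5.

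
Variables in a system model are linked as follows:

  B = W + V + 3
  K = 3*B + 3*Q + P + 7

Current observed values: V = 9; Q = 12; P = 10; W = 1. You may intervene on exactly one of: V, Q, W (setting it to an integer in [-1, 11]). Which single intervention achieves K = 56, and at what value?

Intervening on V: K = 3*V + 65. Reaching 56 requires V = -3, outside [-1, 11].
Intervening on Q: with other inputs at their observed values, K = 3*Q + 56. Solving for 56 gives Q = 0, within [-1, 11].
Intervening on W: K = 3*W + 89. Reaching 56 requires W = -11, outside [-1, 11].

set Q = 0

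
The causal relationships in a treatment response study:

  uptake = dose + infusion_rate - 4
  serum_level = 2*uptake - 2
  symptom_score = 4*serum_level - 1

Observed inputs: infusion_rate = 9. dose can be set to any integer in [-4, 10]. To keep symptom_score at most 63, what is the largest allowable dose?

dose = 4

Substituting into the uptake equation gives uptake = dose + 5.
serum_level becomes 2*dose + 8.
Substituting into the symptom_score equation gives symptom_score = 8*dose + 31.
Require 8*dose + 31 ≤ 63, so dose ≤ 4.
The largest integer in [-4, 10] satisfying this is 4.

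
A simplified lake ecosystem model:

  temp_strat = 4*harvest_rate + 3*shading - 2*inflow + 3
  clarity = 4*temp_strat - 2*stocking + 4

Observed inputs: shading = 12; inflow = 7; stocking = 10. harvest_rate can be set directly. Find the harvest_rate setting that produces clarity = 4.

Substituting into the temp_strat equation gives temp_strat = 4*harvest_rate + 25.
Substituting into the clarity equation gives clarity = 16*harvest_rate + 84.
Solve 16*harvest_rate + 84 = 4: harvest_rate = (4 - 84) / 16 = -5.

harvest_rate = -5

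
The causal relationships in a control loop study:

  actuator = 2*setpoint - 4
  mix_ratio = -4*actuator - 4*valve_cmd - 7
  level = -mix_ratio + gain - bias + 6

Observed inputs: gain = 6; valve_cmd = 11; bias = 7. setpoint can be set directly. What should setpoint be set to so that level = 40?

Substituting into the mix_ratio equation gives mix_ratio = -8*setpoint - 35.
Substituting into the level equation gives level = 8*setpoint + 40.
Solve 8*setpoint + 40 = 40: setpoint = (40 - 40) / 8 = 0.

setpoint = 0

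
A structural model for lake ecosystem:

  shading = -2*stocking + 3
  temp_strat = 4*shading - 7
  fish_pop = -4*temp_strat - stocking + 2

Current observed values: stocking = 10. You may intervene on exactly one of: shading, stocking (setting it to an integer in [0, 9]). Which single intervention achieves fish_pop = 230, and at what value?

Intervening on shading: fish_pop = -16*shading + 20. Reaching 230 requires shading = -105/8, not an integer.
Intervening on stocking: with other inputs at their observed values, fish_pop = 31*stocking - 18. Solving for 230 gives stocking = 8, within [0, 9].

set stocking = 8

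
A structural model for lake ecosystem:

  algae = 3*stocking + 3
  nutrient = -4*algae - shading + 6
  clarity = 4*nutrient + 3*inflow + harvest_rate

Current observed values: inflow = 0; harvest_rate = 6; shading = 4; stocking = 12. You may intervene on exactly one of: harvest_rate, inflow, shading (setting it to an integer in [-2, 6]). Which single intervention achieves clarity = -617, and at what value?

Intervening on harvest_rate: with other inputs at their observed values, clarity = harvest_rate - 616. Solving for -617 gives harvest_rate = -1, within [-2, 6].
Intervening on inflow: clarity = 3*inflow - 610. Reaching -617 requires inflow = -7/3, not an integer.
Intervening on shading: clarity = -4*shading - 594. Reaching -617 requires shading = 23/4, not an integer.

set harvest_rate = -1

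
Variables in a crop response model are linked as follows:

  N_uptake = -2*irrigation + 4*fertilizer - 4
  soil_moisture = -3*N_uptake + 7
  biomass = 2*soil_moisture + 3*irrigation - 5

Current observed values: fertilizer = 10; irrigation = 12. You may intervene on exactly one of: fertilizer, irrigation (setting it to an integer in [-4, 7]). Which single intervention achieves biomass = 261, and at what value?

set fertilizer = -2

Intervening on fertilizer: with other inputs at their observed values, biomass = -24*fertilizer + 213. Solving for 261 gives fertilizer = -2, within [-4, 7].
Intervening on irrigation: biomass = 15*irrigation - 207. Reaching 261 requires irrigation = 156/5, not an integer.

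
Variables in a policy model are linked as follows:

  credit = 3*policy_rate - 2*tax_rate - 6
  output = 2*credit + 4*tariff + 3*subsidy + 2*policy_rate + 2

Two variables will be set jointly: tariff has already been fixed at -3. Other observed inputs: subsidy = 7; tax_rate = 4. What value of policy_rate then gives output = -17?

policy_rate = 0

With tariff held at -3:
Substituting into the credit equation gives credit = 3*policy_rate - 14.
This gives output = 8*policy_rate - 17.
Solve 8*policy_rate - 17 = -17: policy_rate = (-17 + 17) / 8 = 0.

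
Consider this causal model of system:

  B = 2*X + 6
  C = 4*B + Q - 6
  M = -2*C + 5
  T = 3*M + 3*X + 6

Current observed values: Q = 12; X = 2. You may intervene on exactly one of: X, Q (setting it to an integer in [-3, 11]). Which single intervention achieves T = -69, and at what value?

set X = -2

Intervening on X: with other inputs at their observed values, T = -45*X - 159. Solving for -69 gives X = -2, within [-3, 11].
Intervening on Q: T = -6*Q - 177. Reaching -69 requires Q = -18, outside [-3, 11].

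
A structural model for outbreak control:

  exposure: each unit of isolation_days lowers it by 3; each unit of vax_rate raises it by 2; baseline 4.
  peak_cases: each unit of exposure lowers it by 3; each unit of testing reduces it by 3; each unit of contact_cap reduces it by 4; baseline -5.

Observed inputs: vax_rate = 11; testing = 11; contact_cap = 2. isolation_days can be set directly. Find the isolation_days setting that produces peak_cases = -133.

Substituting into the exposure equation gives exposure = -3*isolation_days + 26.
Substituting into the peak_cases equation gives peak_cases = 9*isolation_days - 124.
Solve 9*isolation_days - 124 = -133: isolation_days = (-133 + 124) / 9 = -1.

isolation_days = -1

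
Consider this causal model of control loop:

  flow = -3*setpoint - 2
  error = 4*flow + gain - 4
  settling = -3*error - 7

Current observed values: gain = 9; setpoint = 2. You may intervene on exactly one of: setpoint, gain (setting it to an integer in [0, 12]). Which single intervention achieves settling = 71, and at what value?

Intervening on setpoint: settling = 36*setpoint + 2. Reaching 71 requires setpoint = 23/12, not an integer.
Intervening on gain: with other inputs at their observed values, settling = -3*gain + 101. Solving for 71 gives gain = 10, within [0, 12].

set gain = 10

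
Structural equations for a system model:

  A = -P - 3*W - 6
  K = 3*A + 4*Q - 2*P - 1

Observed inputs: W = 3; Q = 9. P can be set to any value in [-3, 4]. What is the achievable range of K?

-30 to 5

Substituting into the A equation gives A = -P - 15.
Substituting into the K equation gives K = -5*P - 10.
Linear in P, so extremes are at the endpoints: P = -3 gives K = 5; P = 4 gives K = -30.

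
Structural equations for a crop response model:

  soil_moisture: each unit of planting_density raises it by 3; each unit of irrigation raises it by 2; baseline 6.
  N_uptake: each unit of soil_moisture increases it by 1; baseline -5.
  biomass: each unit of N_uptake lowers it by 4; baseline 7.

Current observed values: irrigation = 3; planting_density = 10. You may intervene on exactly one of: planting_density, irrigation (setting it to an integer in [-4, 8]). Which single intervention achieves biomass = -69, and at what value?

Intervening on planting_density: with other inputs at their observed values, biomass = -12*planting_density - 21. Solving for -69 gives planting_density = 4, within [-4, 8].
Intervening on irrigation: biomass = -8*irrigation - 117. Reaching -69 requires irrigation = -6, outside [-4, 8].

set planting_density = 4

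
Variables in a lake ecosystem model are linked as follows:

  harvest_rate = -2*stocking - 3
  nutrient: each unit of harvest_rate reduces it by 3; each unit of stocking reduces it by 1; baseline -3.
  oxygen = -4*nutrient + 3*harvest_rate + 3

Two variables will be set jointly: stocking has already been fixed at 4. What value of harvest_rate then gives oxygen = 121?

With stocking held at 4:
Intervening on harvest_rate fixes its value directly, overriding its dependence on stocking.
Substituting into the nutrient equation gives nutrient = -3*harvest_rate - 7.
Substituting into the oxygen equation gives oxygen = 15*harvest_rate + 31.
Solve 15*harvest_rate + 31 = 121: harvest_rate = (121 - 31) / 15 = 6.

harvest_rate = 6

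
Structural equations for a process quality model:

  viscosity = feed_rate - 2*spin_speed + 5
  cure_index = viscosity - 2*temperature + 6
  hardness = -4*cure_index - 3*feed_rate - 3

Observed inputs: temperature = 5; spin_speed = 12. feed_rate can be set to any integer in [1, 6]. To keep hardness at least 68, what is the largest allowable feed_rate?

feed_rate = 3

Substituting into the viscosity equation gives viscosity = feed_rate - 19.
cure_index becomes feed_rate - 23.
Substituting into the hardness equation gives hardness = -7*feed_rate + 89.
Require -7*feed_rate + 89 ≥ 68, so feed_rate ≤ 3.
The largest integer in [1, 6] satisfying this is 3.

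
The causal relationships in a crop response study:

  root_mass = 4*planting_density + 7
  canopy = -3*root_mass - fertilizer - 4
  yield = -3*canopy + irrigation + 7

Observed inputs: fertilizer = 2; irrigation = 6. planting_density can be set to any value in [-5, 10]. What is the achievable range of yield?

Substituting into the canopy equation gives canopy = -12*planting_density - 27.
Substituting into the yield equation gives yield = 36*planting_density + 94.
Linear in planting_density, so extremes are at the endpoints: planting_density = -5 gives yield = -86; planting_density = 10 gives yield = 454.

-86 to 454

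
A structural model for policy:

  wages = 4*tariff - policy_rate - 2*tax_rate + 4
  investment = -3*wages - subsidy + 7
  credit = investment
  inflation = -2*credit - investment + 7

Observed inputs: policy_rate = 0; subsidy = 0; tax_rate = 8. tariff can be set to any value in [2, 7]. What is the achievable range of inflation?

Substituting into the wages equation gives wages = 4*tariff - 12.
So investment = -12*tariff + 43.
So credit = -12*tariff + 43.
So inflation = 36*tariff - 122.
Linear in tariff, so extremes are at the endpoints: tariff = 2 gives inflation = -50; tariff = 7 gives inflation = 130.

-50 to 130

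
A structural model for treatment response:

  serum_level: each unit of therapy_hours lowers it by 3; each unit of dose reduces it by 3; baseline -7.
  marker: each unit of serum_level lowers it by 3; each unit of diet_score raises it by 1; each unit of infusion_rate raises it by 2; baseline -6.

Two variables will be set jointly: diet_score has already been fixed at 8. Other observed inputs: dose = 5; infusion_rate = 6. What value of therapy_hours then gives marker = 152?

therapy_hours = 8

With diet_score held at 8:
Substituting into the serum_level equation gives serum_level = -3*therapy_hours - 22.
This gives marker = 9*therapy_hours + 80.
Solve 9*therapy_hours + 80 = 152: therapy_hours = (152 - 80) / 9 = 8.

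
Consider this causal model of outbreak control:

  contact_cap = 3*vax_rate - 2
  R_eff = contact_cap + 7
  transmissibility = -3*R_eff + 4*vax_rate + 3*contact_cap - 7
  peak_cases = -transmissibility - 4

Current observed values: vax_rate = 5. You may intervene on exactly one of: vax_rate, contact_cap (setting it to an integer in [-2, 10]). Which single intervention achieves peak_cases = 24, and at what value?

Intervening on vax_rate: with other inputs at their observed values, peak_cases = -4*vax_rate + 24. Solving for 24 gives vax_rate = 0, within [-2, 10].
Intervening on contact_cap: the paths from contact_cap to peak_cases cancel (net effect zero), leaving peak_cases = 4; 24 is unreachable this way.

set vax_rate = 0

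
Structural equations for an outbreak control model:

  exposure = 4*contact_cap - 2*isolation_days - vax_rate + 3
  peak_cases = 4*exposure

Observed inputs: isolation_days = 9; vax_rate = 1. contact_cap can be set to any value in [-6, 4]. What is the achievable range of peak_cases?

-160 to 0

Substituting into the exposure equation gives exposure = 4*contact_cap - 16.
So peak_cases = 16*contact_cap - 64.
Linear in contact_cap, so extremes are at the endpoints: contact_cap = -6 gives peak_cases = -160; contact_cap = 4 gives peak_cases = 0.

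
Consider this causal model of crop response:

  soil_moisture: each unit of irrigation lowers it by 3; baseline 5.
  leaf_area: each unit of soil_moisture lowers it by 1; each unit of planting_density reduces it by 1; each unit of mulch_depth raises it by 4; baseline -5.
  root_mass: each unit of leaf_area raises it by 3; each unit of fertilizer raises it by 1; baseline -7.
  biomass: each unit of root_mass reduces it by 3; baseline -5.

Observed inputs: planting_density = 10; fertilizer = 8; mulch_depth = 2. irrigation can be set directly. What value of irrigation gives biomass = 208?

irrigation = -4

Substituting into the leaf_area equation gives leaf_area = 3*irrigation - 12.
Substituting into the root_mass equation gives root_mass = 9*irrigation - 35.
So biomass = -27*irrigation + 100.
Solve -27*irrigation + 100 = 208: irrigation = (208 - 100) / -27 = -4.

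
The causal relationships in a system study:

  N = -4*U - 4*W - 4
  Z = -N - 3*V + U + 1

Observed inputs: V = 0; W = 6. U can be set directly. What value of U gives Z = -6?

U = -7

Substituting into the N equation gives N = -4*U - 28.
Substituting into the Z equation gives Z = 5*U + 29.
Solve 5*U + 29 = -6: U = (-6 - 29) / 5 = -7.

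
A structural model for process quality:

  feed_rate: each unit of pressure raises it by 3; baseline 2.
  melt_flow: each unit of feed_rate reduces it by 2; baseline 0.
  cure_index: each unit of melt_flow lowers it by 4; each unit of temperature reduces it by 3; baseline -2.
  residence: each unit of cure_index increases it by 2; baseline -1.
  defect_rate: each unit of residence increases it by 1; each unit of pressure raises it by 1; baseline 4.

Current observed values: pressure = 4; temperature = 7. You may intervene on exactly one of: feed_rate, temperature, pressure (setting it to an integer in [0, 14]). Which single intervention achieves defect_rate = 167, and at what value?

Intervening on feed_rate: defect_rate = 16*feed_rate - 39. Reaching 167 requires feed_rate = 103/8, not an integer.
Intervening on temperature: with other inputs at their observed values, defect_rate = -6*temperature + 227. Solving for 167 gives temperature = 10, within [0, 14].
Intervening on pressure: defect_rate = 49*pressure - 11. Reaching 167 requires pressure = 178/49, not an integer.

set temperature = 10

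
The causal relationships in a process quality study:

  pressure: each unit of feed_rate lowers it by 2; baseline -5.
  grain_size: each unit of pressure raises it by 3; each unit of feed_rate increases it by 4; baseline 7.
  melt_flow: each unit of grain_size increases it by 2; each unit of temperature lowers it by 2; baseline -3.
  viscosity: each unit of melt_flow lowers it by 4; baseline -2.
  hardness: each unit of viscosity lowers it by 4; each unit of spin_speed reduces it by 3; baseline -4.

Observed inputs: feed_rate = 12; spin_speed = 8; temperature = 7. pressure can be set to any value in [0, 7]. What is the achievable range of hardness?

1468 to 2140

Intervening on pressure fixes its value directly, overriding its dependence on feed_rate.
Substituting into the grain_size equation gives grain_size = 3*pressure + 55.
melt_flow becomes 6*pressure + 93.
So viscosity = -24*pressure - 374.
So hardness = 96*pressure + 1468.
Linear in pressure, so extremes are at the endpoints: pressure = 0 gives hardness = 1468; pressure = 7 gives hardness = 2140.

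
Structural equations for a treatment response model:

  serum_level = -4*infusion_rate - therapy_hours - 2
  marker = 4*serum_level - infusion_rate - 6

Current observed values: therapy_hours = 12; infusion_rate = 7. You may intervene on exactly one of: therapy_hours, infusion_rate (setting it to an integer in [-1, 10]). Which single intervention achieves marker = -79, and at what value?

Intervening on therapy_hours: marker = -4*therapy_hours - 133. Reaching -79 requires therapy_hours = -27/2, not an integer.
Intervening on infusion_rate: with other inputs at their observed values, marker = -17*infusion_rate - 62. Solving for -79 gives infusion_rate = 1, within [-1, 10].

set infusion_rate = 1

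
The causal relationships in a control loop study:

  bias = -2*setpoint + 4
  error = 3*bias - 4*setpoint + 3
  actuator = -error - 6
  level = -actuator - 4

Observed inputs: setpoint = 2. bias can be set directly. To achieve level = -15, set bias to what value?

Intervening on bias fixes its value directly, overriding its dependence on setpoint.
Substituting into the error equation gives error = 3*bias - 5.
actuator becomes -3*bias - 1.
Substituting into the level equation gives level = 3*bias - 3.
Solve 3*bias - 3 = -15: bias = (-15 + 3) / 3 = -4.

bias = -4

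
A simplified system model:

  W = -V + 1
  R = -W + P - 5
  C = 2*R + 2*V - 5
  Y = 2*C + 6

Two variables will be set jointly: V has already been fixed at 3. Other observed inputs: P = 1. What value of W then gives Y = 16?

With V held at 3:
Intervening on W fixes its value directly, overriding its dependence on V.
Substituting into the R equation gives R = -W - 4.
This gives C = -2*W - 7.
Substituting into the Y equation gives Y = -4*W - 8.
Solve -4*W - 8 = 16: W = (16 + 8) / -4 = -6.

W = -6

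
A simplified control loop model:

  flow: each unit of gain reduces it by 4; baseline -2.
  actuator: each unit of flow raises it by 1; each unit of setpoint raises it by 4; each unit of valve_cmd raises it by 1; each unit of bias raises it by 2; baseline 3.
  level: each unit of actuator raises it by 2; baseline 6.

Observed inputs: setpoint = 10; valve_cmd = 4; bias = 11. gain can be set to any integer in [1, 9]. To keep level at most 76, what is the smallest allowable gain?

Substituting into the actuator equation gives actuator = -4*gain + 67.
So level = -8*gain + 140.
Require -8*gain + 140 ≤ 76, so gain ≥ 8.
The smallest integer in [1, 9] satisfying this is 8.

gain = 8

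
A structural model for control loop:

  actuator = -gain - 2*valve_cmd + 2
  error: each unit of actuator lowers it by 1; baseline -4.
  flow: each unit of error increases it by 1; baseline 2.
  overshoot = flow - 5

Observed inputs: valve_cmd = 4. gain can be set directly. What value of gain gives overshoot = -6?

gain = -5

Substituting into the actuator equation gives actuator = -gain - 6.
error becomes gain + 2.
Substituting into the flow equation gives flow = gain + 4.
Substituting into the overshoot equation gives overshoot = gain - 1.
Solve gain - 1 = -6: gain = (-6 + 1) / 1 = -5.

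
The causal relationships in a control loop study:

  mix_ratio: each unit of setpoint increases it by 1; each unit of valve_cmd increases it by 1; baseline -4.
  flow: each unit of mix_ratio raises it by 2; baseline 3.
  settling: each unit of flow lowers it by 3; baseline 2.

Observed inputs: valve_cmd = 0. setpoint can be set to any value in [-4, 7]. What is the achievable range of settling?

-25 to 41

Substituting into the mix_ratio equation gives mix_ratio = setpoint - 4.
This gives flow = 2*setpoint - 5.
Substituting into the settling equation gives settling = -6*setpoint + 17.
Linear in setpoint, so extremes are at the endpoints: setpoint = -4 gives settling = 41; setpoint = 7 gives settling = -25.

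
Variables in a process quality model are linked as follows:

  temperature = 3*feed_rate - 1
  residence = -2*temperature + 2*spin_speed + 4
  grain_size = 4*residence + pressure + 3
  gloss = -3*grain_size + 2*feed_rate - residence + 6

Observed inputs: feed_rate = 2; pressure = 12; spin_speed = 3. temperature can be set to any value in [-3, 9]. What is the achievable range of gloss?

Intervening on temperature fixes its value directly, overriding its dependence on feed_rate.
Substituting into the residence equation gives residence = -2*temperature + 10.
grain_size becomes -8*temperature + 55.
Substituting into the gloss equation gives gloss = 26*temperature - 165.
Linear in temperature, so extremes are at the endpoints: temperature = -3 gives gloss = -243; temperature = 9 gives gloss = 69.

-243 to 69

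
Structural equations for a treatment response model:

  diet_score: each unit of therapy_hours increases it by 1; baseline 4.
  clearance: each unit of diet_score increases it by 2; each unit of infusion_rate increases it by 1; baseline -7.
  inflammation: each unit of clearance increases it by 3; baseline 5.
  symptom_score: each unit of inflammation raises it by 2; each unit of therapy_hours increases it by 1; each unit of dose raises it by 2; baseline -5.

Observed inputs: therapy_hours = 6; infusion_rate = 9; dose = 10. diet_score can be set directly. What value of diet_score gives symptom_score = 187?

Intervening on diet_score fixes its value directly, overriding its dependence on therapy_hours.
Substituting into the clearance equation gives clearance = 2*diet_score + 2.
This gives inflammation = 6*diet_score + 11.
Substituting into the symptom_score equation gives symptom_score = 12*diet_score + 43.
Solve 12*diet_score + 43 = 187: diet_score = (187 - 43) / 12 = 12.

diet_score = 12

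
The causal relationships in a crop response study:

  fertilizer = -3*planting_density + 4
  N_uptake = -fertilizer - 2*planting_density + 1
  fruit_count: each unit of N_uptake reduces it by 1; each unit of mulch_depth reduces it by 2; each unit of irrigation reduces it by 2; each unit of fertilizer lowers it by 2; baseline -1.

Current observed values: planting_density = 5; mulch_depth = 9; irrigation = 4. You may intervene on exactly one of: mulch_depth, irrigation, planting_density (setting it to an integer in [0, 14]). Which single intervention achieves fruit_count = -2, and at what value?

Intervening on mulch_depth: fruit_count = -2*mulch_depth + 11. Reaching -2 requires mulch_depth = 13/2, not an integer.
Intervening on irrigation: fruit_count = -2*irrigation + 1. Reaching -2 requires irrigation = 3/2, not an integer.
Intervening on planting_density: with other inputs at their observed values, fruit_count = 5*planting_density - 32. Solving for -2 gives planting_density = 6, within [0, 14].

set planting_density = 6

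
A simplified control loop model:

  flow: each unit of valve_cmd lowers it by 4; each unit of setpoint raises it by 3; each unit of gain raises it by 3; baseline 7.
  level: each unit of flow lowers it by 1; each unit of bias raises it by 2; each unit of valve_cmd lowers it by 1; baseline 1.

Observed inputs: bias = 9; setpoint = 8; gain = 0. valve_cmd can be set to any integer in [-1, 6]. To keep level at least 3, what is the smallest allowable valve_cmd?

valve_cmd = 5

Substituting into the flow equation gives flow = -4*valve_cmd + 31.
Substituting into the level equation gives level = 3*valve_cmd - 12.
Require 3*valve_cmd - 12 ≥ 3, so valve_cmd ≥ 5.
The smallest integer in [-1, 6] satisfying this is 5.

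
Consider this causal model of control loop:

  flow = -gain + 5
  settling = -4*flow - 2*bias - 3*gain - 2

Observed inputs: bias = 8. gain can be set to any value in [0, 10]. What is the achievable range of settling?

Substituting into the settling equation gives settling = gain - 38.
Linear in gain, so extremes are at the endpoints: gain = 0 gives settling = -38; gain = 10 gives settling = -28.

-38 to -28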